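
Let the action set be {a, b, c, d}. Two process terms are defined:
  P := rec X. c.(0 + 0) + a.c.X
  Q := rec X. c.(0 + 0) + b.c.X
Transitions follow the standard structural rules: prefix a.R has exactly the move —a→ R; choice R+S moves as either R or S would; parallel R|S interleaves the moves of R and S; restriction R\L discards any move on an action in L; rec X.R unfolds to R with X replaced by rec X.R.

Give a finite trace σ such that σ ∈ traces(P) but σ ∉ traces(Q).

a

P's transition system — 3 states:
  p0 = rec X. c.(0 + 0) + a.c.X :: -a-> p1, -c-> p2
  p1 = c.(rec X. c.(0 + 0) + a.c.X) :: -c-> p0
  p2 = 0 + 0 :: deadlocked
Q's transition system — 3 states:
  q0 = rec X. c.(0 + 0) + b.c.X :: -b-> q1, -c-> q2
  q1 = c.(rec X. c.(0 + 0) + b.c.X) :: -c-> q0
  q2 = 0 + 0 :: deadlocked
Run σ = ⟨a⟩ on P: start {p0}
  [1] a ⇒ {p1}
  P completes σ.
Run σ = ⟨a⟩ on Q: start {q0}
  [1] a ⇒ ∅ (Q stuck)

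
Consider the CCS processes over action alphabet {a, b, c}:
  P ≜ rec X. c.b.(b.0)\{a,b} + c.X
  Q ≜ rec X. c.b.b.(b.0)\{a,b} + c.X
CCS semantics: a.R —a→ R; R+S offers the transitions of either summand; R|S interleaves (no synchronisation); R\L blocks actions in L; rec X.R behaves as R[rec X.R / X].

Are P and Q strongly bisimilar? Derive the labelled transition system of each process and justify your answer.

P's transition system — 3 states:
  u0 = rec X. c.b.(b.0)\{a,b} + c.X ⊢ --c--▸ u0, --c--▸ u1
  u1 = b.(b.0)\{a,b} ⊢ --b--▸ u2
  u2 = (b.0)\{a,b} ⊢ ∅
Q's transition system — 4 states:
  v0 = rec X. c.b.b.(b.0)\{a,b} + c.X ⊢ --c--▸ v0, --c--▸ v1
  v1 = b.b.(b.0)\{a,b} ⊢ --b--▸ v2
  v2 = b.(b.0)\{a,b} ⊢ --b--▸ v3
  v3 = (b.0)\{a,b} ⊢ ∅
Partition-refinement fixed point:
  B0 = {u0}
  B1 = {u1, v2}
  B2 = {u2, v3}
  B3 = {v0}
  B4 = {v1}
u0 ∈ B0, v0 ∈ B3 → different blocks

NO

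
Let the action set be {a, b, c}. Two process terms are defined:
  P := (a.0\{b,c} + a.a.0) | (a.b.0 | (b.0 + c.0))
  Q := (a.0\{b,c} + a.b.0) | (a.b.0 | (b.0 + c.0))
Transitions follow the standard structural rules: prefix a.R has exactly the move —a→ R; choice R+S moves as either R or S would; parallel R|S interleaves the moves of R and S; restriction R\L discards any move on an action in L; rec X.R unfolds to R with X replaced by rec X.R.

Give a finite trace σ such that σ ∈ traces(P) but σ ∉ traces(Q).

LTS(P): 24 reachable states
  u0 = (a.0\{b,c} + a.a.0) | (a.b.0 | (b.0 + c.0)) has moves —a→ u1, —a→ u2, —a→ u3, —b→ u4, —c→ u4
  u1 = (a.0\{b,c} + a.a.0) | (b.0 | (b.0 + c.0)) has moves —a→ u5, —a→ u6, —b→ u7, —b→ u8, —c→ u8
  u2 = 0\{b,c} | (a.b.0 | (b.0 + c.0)) has moves —a→ u5, —b→ u9, —c→ u9
  u3 = a.0 | (a.b.0 | (b.0 + c.0)) has moves —a→ u10, —a→ u6, —b→ u11, —c→ u11
  u4 = (a.0\{b,c} + a.a.0) | (a.b.0 | 0) has moves —a→ u11, —a→ u8, —a→ u9
  u5 = 0\{b,c} | (b.0 | (b.0 + c.0)) has moves —b→ u12, —b→ u13, —c→ u13
  u6 = a.0 | (b.0 | (b.0 + c.0)) has moves —a→ u14, —b→ u15, —b→ u16, —c→ u16
  u7 = (a.0\{b,c} + a.a.0) | (0 | (b.0 + c.0)) has moves —a→ u12, —a→ u15, —b→ u17, —c→ u17
  u8 = (a.0\{b,c} + a.a.0) | (b.0 | 0) has moves —a→ u13, —a→ u16, —b→ u17
  u9 = 0\{b,c} | (a.b.0 | 0) has moves —a→ u13
  u10 = 0 | (a.b.0 | (b.0 + c.0)) has moves —a→ u14, —b→ u18, —c→ u18
  u11 = a.0 | (a.b.0 | 0) has moves —a→ u16, —a→ u18
  u12 = 0\{b,c} | (0 | (b.0 + c.0)) has moves —b→ u19, —c→ u19
  u13 = 0\{b,c} | (b.0 | 0) has moves —b→ u19
  u14 = 0 | (b.0 | (b.0 + c.0)) has moves —b→ u20, —b→ u21, —c→ u21
  u15 = a.0 | (0 | (b.0 + c.0)) has moves —a→ u20, —b→ u22, —c→ u22
  u16 = a.0 | (b.0 | 0) has moves —a→ u21, —b→ u22
  u17 = (a.0\{b,c} + a.a.0) | (0 | 0) has moves —a→ u19, —a→ u22
  u18 = 0 | (a.b.0 | 0) has moves —a→ u21
  u19 = 0\{b,c} | (0 | 0) has moves stopped
  u20 = 0 | (0 | (b.0 + c.0)) has moves —b→ u23, —c→ u23
  u21 = 0 | (b.0 | 0) has moves —b→ u23
  u22 = a.0 | (0 | 0) has moves —a→ u23
  u23 = 0 | (0 | 0) has moves stopped
LTS(Q): 24 reachable states
  v0 = (a.0\{b,c} + a.b.0) | (a.b.0 | (b.0 + c.0)) has moves —a→ v1, —a→ v2, —a→ v3, —b→ v4, —c→ v4
  v1 = (a.0\{b,c} + a.b.0) | (b.0 | (b.0 + c.0)) has moves —a→ v5, —a→ v6, —b→ v7, —b→ v8, —c→ v8
  v2 = 0\{b,c} | (a.b.0 | (b.0 + c.0)) has moves —a→ v5, —b→ v9, —c→ v9
  v3 = b.0 | (a.b.0 | (b.0 + c.0)) has moves —a→ v6, —b→ v10, —b→ v11, —c→ v11
  v4 = (a.0\{b,c} + a.b.0) | (a.b.0 | 0) has moves —a→ v11, —a→ v8, —a→ v9
  v5 = 0\{b,c} | (b.0 | (b.0 + c.0)) has moves —b→ v12, —b→ v13, —c→ v13
  v6 = b.0 | (b.0 | (b.0 + c.0)) has moves —b→ v14, —b→ v15, —b→ v16, —c→ v16
  v7 = (a.0\{b,c} + a.b.0) | (0 | (b.0 + c.0)) has moves —a→ v12, —a→ v15, —b→ v17, —c→ v17
  v8 = (a.0\{b,c} + a.b.0) | (b.0 | 0) has moves —a→ v13, —a→ v16, —b→ v17
  v9 = 0\{b,c} | (a.b.0 | 0) has moves —a→ v13
  v10 = 0 | (a.b.0 | (b.0 + c.0)) has moves —a→ v14, —b→ v18, —c→ v18
  v11 = b.0 | (a.b.0 | 0) has moves —a→ v16, —b→ v18
  v12 = 0\{b,c} | (0 | (b.0 + c.0)) has moves —b→ v19, —c→ v19
  v13 = 0\{b,c} | (b.0 | 0) has moves —b→ v19
  v14 = 0 | (b.0 | (b.0 + c.0)) has moves —b→ v20, —b→ v21, —c→ v21
  v15 = b.0 | (0 | (b.0 + c.0)) has moves —b→ v20, —b→ v22, —c→ v22
  v16 = b.0 | (b.0 | 0) has moves —b→ v21, —b→ v22
  v17 = (a.0\{b,c} + a.b.0) | (0 | 0) has moves —a→ v19, —a→ v22
  v18 = 0 | (a.b.0 | 0) has moves —a→ v21
  v19 = 0\{b,c} | (0 | 0) has moves stopped
  v20 = 0 | (0 | (b.0 + c.0)) has moves —b→ v23, —c→ v23
  v21 = 0 | (b.0 | 0) has moves —b→ v23
  v22 = b.0 | (0 | 0) has moves —b→ v23
  v23 = 0 | (0 | 0) has moves stopped
Executing aaa from P (initial set {u0}):
  [1] a ⇒ {u1, u2, u3}
  [2] a ⇒ {u10, u5, u6}
  [3] a ⇒ {u14}
  — P admits the full trace.
Executing aaa from Q (initial set {v0}):
  [1] a ⇒ {v1, v2, v3}
  [2] a ⇒ {v5, v6}
  [3] a ⇒ no successor for Q

aaa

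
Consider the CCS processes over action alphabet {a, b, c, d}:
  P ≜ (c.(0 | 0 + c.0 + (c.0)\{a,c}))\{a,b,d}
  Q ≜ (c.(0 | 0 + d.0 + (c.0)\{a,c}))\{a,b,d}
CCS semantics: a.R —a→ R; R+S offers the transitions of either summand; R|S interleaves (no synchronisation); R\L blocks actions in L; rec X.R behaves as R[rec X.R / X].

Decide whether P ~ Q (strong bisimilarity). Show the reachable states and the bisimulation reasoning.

LTS(P): 3 reachable states
  p0 = (c.(0 | 0 + c.0 + (c.0)\{a,c}))\{a,b,d} | =c=> p1
  p1 = (0 | 0 + c.0 + (c.0)\{a,c})\{a,b,d} | =c=> p2
  p2 = 0\{a,b,d} | ∅
LTS(Q): 2 reachable states
  q0 = (c.(0 | 0 + d.0 + (c.0)\{a,c}))\{a,b,d} | =c=> q1
  q1 = (0 | 0 + d.0 + (c.0)\{a,c})\{a,b,d} | ∅
Partition-refinement fixed point:
  B0 = {p0}
  B1 = {p1, q0}
  B2 = {p2, q1}
p0 ∈ B0, q0 ∈ B1 → different blocks

not bisimilar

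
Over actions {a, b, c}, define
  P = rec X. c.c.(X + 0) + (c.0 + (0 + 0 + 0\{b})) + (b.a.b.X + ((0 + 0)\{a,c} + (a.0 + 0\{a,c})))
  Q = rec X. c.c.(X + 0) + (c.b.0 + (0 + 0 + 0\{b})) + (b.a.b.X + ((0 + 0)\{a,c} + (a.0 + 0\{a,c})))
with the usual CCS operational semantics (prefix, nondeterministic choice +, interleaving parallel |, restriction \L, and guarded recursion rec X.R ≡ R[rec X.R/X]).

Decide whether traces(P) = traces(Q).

P's transition system — 6 states:
  p0 = rec X. c.c.(X + 0) + (c.0 + (0 + 0 + 0\{b})) + (b.a.b.X + ((0 + 0)\{a,c} + (a.0 + 0\{a,c}))) has moves =a=> p1, =b=> p2, =c=> p1, =c=> p3
  p1 = 0 has moves ·
  p2 = a.b.(rec X. c.c.(X + 0) + (c.0 + (0 + 0 + 0\{b})) + (b.a.b.X + ((0 + 0)\{a,c} + (a.0 + 0\{a,c})))) has moves =a=> p4
  p3 = c.((rec X. c.c.(X + 0) + (c.0 + (0 + 0 + 0\{b})) + (b.a.b.X + ((0 + 0)\{a,c} + (a.0 + 0\{a,c})))) + 0) has moves =c=> p5
  p4 = b.(rec X. c.c.(X + 0) + (c.0 + (0 + 0 + 0\{b})) + (b.a.b.X + ((0 + 0)\{a,c} + (a.0 + 0\{a,c})))) has moves =b=> p0
  p5 = (rec X. c.c.(X + 0) + (c.0 + (0 + 0 + 0\{b})) + (b.a.b.X + ((0 + 0)\{a,c} + (a.0 + 0\{a,c})))) + 0 has moves =a=> p1, =b=> p2, =c=> p1, =c=> p3
Q's transition system — 7 states:
  q0 = rec X. c.c.(X + 0) + (c.b.0 + (0 + 0 + 0\{b})) + (b.a.b.X + ((0 + 0)\{a,c} + (a.0 + 0\{a,c}))) has moves =a=> q1, =b=> q2, =c=> q3, =c=> q4
  q1 = 0 has moves ·
  q2 = a.b.(rec X. c.c.(X + 0) + (c.b.0 + (0 + 0 + 0\{b})) + (b.a.b.X + ((0 + 0)\{a,c} + (a.0 + 0\{a,c})))) has moves =a=> q5
  q3 = b.0 has moves =b=> q1
  q4 = c.((rec X. c.c.(X + 0) + (c.b.0 + (0 + 0 + 0\{b})) + (b.a.b.X + ((0 + 0)\{a,c} + (a.0 + 0\{a,c})))) + 0) has moves =c=> q6
  q5 = b.(rec X. c.c.(X + 0) + (c.b.0 + (0 + 0 + 0\{b})) + (b.a.b.X + ((0 + 0)\{a,c} + (a.0 + 0\{a,c})))) has moves =b=> q0
  q6 = (rec X. c.c.(X + 0) + (c.b.0 + (0 + 0 + 0\{b})) + (b.a.b.X + ((0 + 0)\{a,c} + (a.0 + 0\{a,c})))) + 0 has moves =a=> q1, =b=> q2, =c=> q3, =c=> q4
Trace ⟨cb⟩ through Q, begin at {q0}:
  after c @ step 1: {q3, q4}
  after b @ step 2: {q1}
  ✓ Q
Trace ⟨cb⟩ through P, begin at {p0}:
  after c @ step 1: {p1, p3}
  after b @ step 2: no successor for P

NO — witness ⟨cb⟩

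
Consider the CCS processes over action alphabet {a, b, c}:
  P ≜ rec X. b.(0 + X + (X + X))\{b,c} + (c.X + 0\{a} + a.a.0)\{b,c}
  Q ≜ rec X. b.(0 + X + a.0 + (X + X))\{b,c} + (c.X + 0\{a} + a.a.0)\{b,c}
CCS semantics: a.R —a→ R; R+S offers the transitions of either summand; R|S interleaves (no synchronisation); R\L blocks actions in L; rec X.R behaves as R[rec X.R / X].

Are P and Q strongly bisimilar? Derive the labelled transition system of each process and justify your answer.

P ≁ Q

LTS(P): 6 reachable states
  u0 = rec X. b.(0 + X + (X + X))\{b,c} + (c.X + 0\{a} + a.a.0)\{b,c} ⊢ --a--▸ u1, --b--▸ u2
  u1 = (a.0)\{b,c} ⊢ --a--▸ u3
  u2 = (0 + (rec X. b.(0 + X + (X + X))\{b,c} + (c.X + 0\{a} + a.a.0)\{b,c}) + ((rec X. b.(0 + X + (X + X))\{b,c} + (c.X + 0\{a} + a.a.0)\{b,c}) + (rec X. b.(0 + X + (X + X))\{b,c} + (c.X + 0\{a} + a.a.0)\{b,c})))\{b,c} ⊢ --a--▸ u4
  u3 = 0\{b,c} ⊢ ·
  u4 = (a.0)\{b,c}\{b,c} ⊢ --a--▸ u5
  u5 = 0\{b,c}\{b,c} ⊢ ·
LTS(Q): 6 reachable states
  v0 = rec X. b.(0 + X + a.0 + (X + X))\{b,c} + (c.X + 0\{a} + a.a.0)\{b,c} ⊢ --a--▸ v1, --b--▸ v2
  v1 = (a.0)\{b,c} ⊢ --a--▸ v3
  v2 = (0 + (rec X. b.(0 + X + a.0 + (X + X))\{b,c} + (c.X + 0\{a} + a.a.0)\{b,c}) + a.0 + ((rec X. b.(0 + X + a.0 + (X + X))\{b,c} + (c.X + 0\{a} + a.a.0)\{b,c}) + (rec X. b.(0 + X + a.0 + (X + X))\{b,c} + (c.X + 0\{a} + a.a.0)\{b,c})))\{b,c} ⊢ --a--▸ v3, --a--▸ v4
  v3 = 0\{b,c} ⊢ ·
  v4 = (a.0)\{b,c}\{b,c} ⊢ --a--▸ v5
  v5 = 0\{b,c}\{b,c} ⊢ ·
Bisimilarity quotient blocks:
  B0 = {u0}
  B1 = {u2}
  B2 = {u1, u4, v1, v4}
  B3 = {u3, u5, v3, v5}
  B4 = {v0}
  B5 = {v2}
u0 ∈ B0, v0 ∈ B4 → different blocks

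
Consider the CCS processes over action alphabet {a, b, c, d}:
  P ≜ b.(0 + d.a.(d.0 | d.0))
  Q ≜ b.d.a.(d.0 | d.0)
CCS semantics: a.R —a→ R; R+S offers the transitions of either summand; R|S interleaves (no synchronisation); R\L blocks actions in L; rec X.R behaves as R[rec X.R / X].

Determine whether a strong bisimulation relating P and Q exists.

Reachable graph of P (7 states):
  p0 = b.(0 + d.a.(d.0 | d.0)) ⊢ ··b··> p1
  p1 = 0 + d.a.(d.0 | d.0) ⊢ ··d··> p2
  p2 = a.(d.0 | d.0) ⊢ ··a··> p3
  p3 = d.0 | d.0 ⊢ ··d··> p4, ··d··> p5
  p4 = 0 | d.0 ⊢ ··d··> p6
  p5 = d.0 | 0 ⊢ ··d··> p6
  p6 = 0 | 0 ⊢ ∅
Reachable graph of Q (7 states):
  q0 = b.d.a.(d.0 | d.0) ⊢ ··b··> q1
  q1 = d.a.(d.0 | d.0) ⊢ ··d··> q2
  q2 = a.(d.0 | d.0) ⊢ ··a··> q3
  q3 = d.0 | d.0 ⊢ ··d··> q4, ··d··> q5
  q4 = 0 | d.0 ⊢ ··d··> q6
  q5 = d.0 | 0 ⊢ ··d··> q6
  q6 = 0 | 0 ⊢ ∅
Partition-refinement fixed point:
  B0 = {p0, q0}
  B1 = {p1, q1}
  B2 = {p2, q2}
  B3 = {p3, q3}
  B4 = {p4, p5, q4, q5}
  B5 = {p6, q6}
p0 ∈ B0, q0 ∈ B0 → same block

P ~ Q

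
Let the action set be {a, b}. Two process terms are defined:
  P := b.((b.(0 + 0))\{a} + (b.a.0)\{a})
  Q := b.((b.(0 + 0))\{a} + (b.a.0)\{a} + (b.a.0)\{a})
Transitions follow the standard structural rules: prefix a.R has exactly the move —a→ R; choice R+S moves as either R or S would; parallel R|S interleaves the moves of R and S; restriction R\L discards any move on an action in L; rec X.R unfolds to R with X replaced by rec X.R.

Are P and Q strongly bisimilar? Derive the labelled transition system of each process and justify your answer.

Reachable graph of P (4 states):
  m0 = b.((b.(0 + 0))\{a} + (b.a.0)\{a}) → —b→ m1
  m1 = (b.(0 + 0))\{a} + (b.a.0)\{a} → —b→ m2, —b→ m3
  m2 = (0 + 0)\{a} → ∅
  m3 = (a.0)\{a} → ∅
Reachable graph of Q (4 states):
  n0 = b.((b.(0 + 0))\{a} + (b.a.0)\{a} + (b.a.0)\{a}) → —b→ n1
  n1 = (b.(0 + 0))\{a} + (b.a.0)\{a} + (b.a.0)\{a} → —b→ n2, —b→ n3
  n2 = (0 + 0)\{a} → ∅
  n3 = (a.0)\{a} → ∅
Bisimilarity quotient blocks:
  B0 = {m0, n0}
  B1 = {m1, n1}
  B2 = {m2, m3, n2, n3}
m0 ∈ B0, n0 ∈ B0 → same block

YES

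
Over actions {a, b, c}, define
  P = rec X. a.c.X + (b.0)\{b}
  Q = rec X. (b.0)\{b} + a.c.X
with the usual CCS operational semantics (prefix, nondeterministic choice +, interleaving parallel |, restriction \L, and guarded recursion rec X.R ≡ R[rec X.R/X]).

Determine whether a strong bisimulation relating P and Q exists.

P's transition system — 2 states:
  m0 = rec X. a.c.X + (b.0)\{b} | —a→ m1
  m1 = c.(rec X. a.c.X + (b.0)\{b}) | —c→ m0
Q's transition system — 2 states:
  n0 = rec X. (b.0)\{b} + a.c.X | —a→ n1
  n1 = c.(rec X. (b.0)\{b} + a.c.X) | —c→ n0
Partition-refinement fixed point:
  B0 = {m0, n0}
  B1 = {m1, n1}
m0 ∈ B0, n0 ∈ B0 → same block

YES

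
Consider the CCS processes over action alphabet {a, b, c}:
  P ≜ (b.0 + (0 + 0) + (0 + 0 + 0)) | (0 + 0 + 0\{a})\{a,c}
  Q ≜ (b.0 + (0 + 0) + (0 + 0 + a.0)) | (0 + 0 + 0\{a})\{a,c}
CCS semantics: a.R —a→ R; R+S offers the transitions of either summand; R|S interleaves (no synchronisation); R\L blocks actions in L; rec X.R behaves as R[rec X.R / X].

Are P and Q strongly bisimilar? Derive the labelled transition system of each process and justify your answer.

P's transition system — 2 states:
  p0 = (b.0 + (0 + 0) + (0 + 0 + 0)) | (0 + 0 + 0\{a})\{a,c} | =b=> p1
  p1 = 0 | (0 + 0 + 0\{a})\{a,c} | ·
Q's transition system — 2 states:
  q0 = (b.0 + (0 + 0) + (0 + 0 + a.0)) | (0 + 0 + 0\{a})\{a,c} | =a=> q1, =b=> q1
  q1 = 0 | (0 + 0 + 0\{a})\{a,c} | ·
Bisimilarity quotient blocks:
  B0 = {p0}
  B1 = {p1, q1}
  B2 = {q0}
p0 ∈ B0, q0 ∈ B2 → different blocks

NO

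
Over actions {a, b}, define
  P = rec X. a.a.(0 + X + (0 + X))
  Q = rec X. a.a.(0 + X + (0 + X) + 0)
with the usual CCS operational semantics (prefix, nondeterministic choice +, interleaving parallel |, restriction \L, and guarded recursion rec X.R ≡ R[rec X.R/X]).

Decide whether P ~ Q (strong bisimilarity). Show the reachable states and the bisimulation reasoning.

bisimilar

Reachable graph of P (3 states):
  u0 = rec X. a.a.(0 + X + (0 + X)) :: =a=> u1
  u1 = a.(0 + (rec X. a.a.(0 + X + (0 + X))) + (0 + (rec X. a.a.(0 + X + (0 + X))))) :: =a=> u2
  u2 = 0 + (rec X. a.a.(0 + X + (0 + X))) + (0 + (rec X. a.a.(0 + X + (0 + X)))) :: =a=> u1
Reachable graph of Q (3 states):
  v0 = rec X. a.a.(0 + X + (0 + X) + 0) :: =a=> v1
  v1 = a.(0 + (rec X. a.a.(0 + X + (0 + X) + 0)) + (0 + (rec X. a.a.(0 + X + (0 + X) + 0))) + 0) :: =a=> v2
  v2 = 0 + (rec X. a.a.(0 + X + (0 + X) + 0)) + (0 + (rec X. a.a.(0 + X + (0 + X) + 0))) + 0 :: =a=> v1
Bisimilarity quotient blocks:
  B0 = {u0, u1, u2, v0, v1, v2}
u0 ∈ B0, v0 ∈ B0 → same block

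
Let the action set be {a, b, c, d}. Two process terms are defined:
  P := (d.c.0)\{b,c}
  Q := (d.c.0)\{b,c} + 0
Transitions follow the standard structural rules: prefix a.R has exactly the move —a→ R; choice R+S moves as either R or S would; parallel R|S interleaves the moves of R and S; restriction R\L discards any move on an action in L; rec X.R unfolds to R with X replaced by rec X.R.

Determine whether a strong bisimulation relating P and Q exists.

Reachable graph of P (2 states):
  s0 = (d.c.0)\{b,c} :: =d=> s1
  s1 = (c.0)\{b,c} :: (no moves)
Reachable graph of Q (2 states):
  t0 = (d.c.0)\{b,c} + 0 :: =d=> t1
  t1 = (c.0)\{b,c} :: (no moves)
Partition-refinement fixed point:
  B0 = {s0, t0}
  B1 = {s1, t1}
s0 ∈ B0, t0 ∈ B0 → same block

bisimilar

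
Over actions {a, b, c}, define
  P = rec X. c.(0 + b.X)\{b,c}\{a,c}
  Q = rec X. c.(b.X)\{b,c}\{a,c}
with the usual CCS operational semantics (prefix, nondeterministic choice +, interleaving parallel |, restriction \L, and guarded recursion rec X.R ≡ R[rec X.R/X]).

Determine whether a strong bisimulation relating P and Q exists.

P ~ Q

Reachable graph of P (2 states):
  s0 = rec X. c.(0 + b.X)\{b,c}\{a,c} | =c=> s1
  s1 = (0 + b.(rec X. c.(0 + b.X)\{b,c}\{a,c}))\{b,c}\{a,c} | deadlocked
Reachable graph of Q (2 states):
  t0 = rec X. c.(b.X)\{b,c}\{a,c} | =c=> t1
  t1 = (b.(rec X. c.(b.X)\{b,c}\{a,c}))\{b,c}\{a,c} | deadlocked
Partition-refinement fixed point:
  B0 = {s0, t0}
  B1 = {s1, t1}
s0 ∈ B0, t0 ∈ B0 → same block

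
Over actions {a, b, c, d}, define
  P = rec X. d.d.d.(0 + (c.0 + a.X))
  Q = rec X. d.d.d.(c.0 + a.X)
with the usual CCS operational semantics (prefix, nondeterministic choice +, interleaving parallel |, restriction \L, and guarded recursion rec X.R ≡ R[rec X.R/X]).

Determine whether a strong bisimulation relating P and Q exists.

bisimilar

Reachable graph of P (5 states):
  p0 = rec X. d.d.d.(0 + (c.0 + a.X)) has moves ··d··> p1
  p1 = d.d.(0 + (c.0 + a.(rec X. d.d.d.(0 + (c.0 + a.X))))) has moves ··d··> p2
  p2 = d.(0 + (c.0 + a.(rec X. d.d.d.(0 + (c.0 + a.X))))) has moves ··d··> p3
  p3 = 0 + (c.0 + a.(rec X. d.d.d.(0 + (c.0 + a.X)))) has moves ··a··> p0, ··c··> p4
  p4 = 0 has moves stopped
Reachable graph of Q (5 states):
  q0 = rec X. d.d.d.(c.0 + a.X) has moves ··d··> q1
  q1 = d.d.(c.0 + a.(rec X. d.d.d.(c.0 + a.X))) has moves ··d··> q2
  q2 = d.(c.0 + a.(rec X. d.d.d.(c.0 + a.X))) has moves ··d··> q3
  q3 = c.0 + a.(rec X. d.d.d.(c.0 + a.X)) has moves ··a··> q0, ··c··> q4
  q4 = 0 has moves stopped
Partition-refinement fixed point:
  B0 = {p0, q0}
  B1 = {p1, q1}
  B2 = {p2, q2}
  B3 = {p3, q3}
  B4 = {p4, q4}
p0 ∈ B0, q0 ∈ B0 → same block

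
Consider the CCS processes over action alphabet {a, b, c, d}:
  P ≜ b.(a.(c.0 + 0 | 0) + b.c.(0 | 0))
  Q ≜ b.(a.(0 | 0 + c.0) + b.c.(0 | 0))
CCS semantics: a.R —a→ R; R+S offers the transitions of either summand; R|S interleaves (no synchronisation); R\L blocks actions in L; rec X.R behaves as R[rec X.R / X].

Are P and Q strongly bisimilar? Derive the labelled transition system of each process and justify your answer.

bisimilar

LTS(P): 6 reachable states
  s0 = b.(a.(c.0 + 0 | 0) + b.c.(0 | 0)) :: -b-> s1
  s1 = a.(c.0 + 0 | 0) + b.c.(0 | 0) :: -a-> s2, -b-> s3
  s2 = c.0 + 0 | 0 :: -c-> s4
  s3 = c.(0 | 0) :: -c-> s5
  s4 = 0 :: ·
  s5 = 0 | 0 :: ·
LTS(Q): 6 reachable states
  t0 = b.(a.(0 | 0 + c.0) + b.c.(0 | 0)) :: -b-> t1
  t1 = a.(0 | 0 + c.0) + b.c.(0 | 0) :: -a-> t2, -b-> t3
  t2 = 0 | 0 + c.0 :: -c-> t4
  t3 = c.(0 | 0) :: -c-> t5
  t4 = 0 :: ·
  t5 = 0 | 0 :: ·
Bisimilarity quotient blocks:
  B0 = {s0, t0}
  B1 = {s1, t1}
  B2 = {s2, s3, t2, t3}
  B3 = {s4, s5, t4, t5}
s0 ∈ B0, t0 ∈ B0 → same block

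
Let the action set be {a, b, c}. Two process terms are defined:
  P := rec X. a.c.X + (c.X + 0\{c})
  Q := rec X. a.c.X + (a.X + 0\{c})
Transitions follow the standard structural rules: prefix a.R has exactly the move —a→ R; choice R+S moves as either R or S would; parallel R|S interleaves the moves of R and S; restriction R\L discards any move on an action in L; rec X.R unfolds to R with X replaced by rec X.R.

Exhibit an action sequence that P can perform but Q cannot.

Reachable graph of P (2 states):
  u0 = rec X. a.c.X + (c.X + 0\{c}) :: —a→ u1, —c→ u0
  u1 = c.(rec X. a.c.X + (c.X + 0\{c})) :: —c→ u0
Reachable graph of Q (2 states):
  v0 = rec X. a.c.X + (a.X + 0\{c}) :: —a→ v0, —a→ v1
  v1 = c.(rec X. a.c.X + (a.X + 0\{c})) :: —c→ v0
Executing c from P (initial set {u0}):
  step 1 (c): {u0}
  — P admits the full trace.
Executing c from Q (initial set {v0}):
  step 1 (c): ∅  — Q cannot continue

c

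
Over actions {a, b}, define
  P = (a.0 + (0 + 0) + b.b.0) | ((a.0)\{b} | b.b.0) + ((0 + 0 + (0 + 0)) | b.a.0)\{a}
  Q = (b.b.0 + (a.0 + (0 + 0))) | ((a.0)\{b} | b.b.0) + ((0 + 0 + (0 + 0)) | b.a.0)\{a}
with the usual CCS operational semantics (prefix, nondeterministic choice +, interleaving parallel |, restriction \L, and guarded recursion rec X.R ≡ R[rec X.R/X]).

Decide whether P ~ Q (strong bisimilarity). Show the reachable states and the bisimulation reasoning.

LTS(P): 19 reachable states
  m0 = (a.0 + (0 + 0) + b.b.0) | ((a.0)\{b} | b.b.0) + ((0 + 0 + (0 + 0)) | b.a.0)\{a} ⊢ -a-> m1, -a-> m2, -b-> m3, -b-> m4, -b-> m5
  m1 = (a.0 + (0 + 0) + b.b.0) | (0\{b} | b.b.0) ⊢ -a-> m6, -b-> m7, -b-> m8
  m2 = 0 | ((a.0)\{b} | b.b.0) ⊢ -a-> m6, -b-> m9
  m3 = ((0 + 0 + (0 + 0)) | a.0)\{a} ⊢ deadlocked
  m4 = (a.0 + (0 + 0) + b.b.0) | ((a.0)\{b} | b.0) ⊢ -a-> m7, -a-> m9, -b-> m10, -b-> m11
  m5 = b.0 | ((a.0)\{b} | b.b.0) ⊢ -a-> m8, -b-> m11, -b-> m2
  m6 = 0 | (0\{b} | b.b.0) ⊢ -b-> m12
  m7 = (a.0 + (0 + 0) + b.b.0) | (0\{b} | b.0) ⊢ -a-> m12, -b-> m13, -b-> m14
  m8 = b.0 | (0\{b} | b.b.0) ⊢ -b-> m14, -b-> m6
  m9 = 0 | ((a.0)\{b} | b.0) ⊢ -a-> m12, -b-> m15
  m10 = (a.0 + (0 + 0) + b.b.0) | ((a.0)\{b} | 0) ⊢ -a-> m13, -a-> m15, -b-> m16
  m11 = b.0 | ((a.0)\{b} | b.0) ⊢ -a-> m14, -b-> m16, -b-> m9
  m12 = 0 | (0\{b} | b.0) ⊢ -b-> m17
  m13 = (a.0 + (0 + 0) + b.b.0) | (0\{b} | 0) ⊢ -a-> m17, -b-> m18
  m14 = b.0 | (0\{b} | b.0) ⊢ -b-> m12, -b-> m18
  m15 = 0 | ((a.0)\{b} | 0) ⊢ -a-> m17
  m16 = b.0 | ((a.0)\{b} | 0) ⊢ -a-> m18, -b-> m15
  m17 = 0 | (0\{b} | 0) ⊢ deadlocked
  m18 = b.0 | (0\{b} | 0) ⊢ -b-> m17
LTS(Q): 19 reachable states
  n0 = (b.b.0 + (a.0 + (0 + 0))) | ((a.0)\{b} | b.b.0) + ((0 + 0 + (0 + 0)) | b.a.0)\{a} ⊢ -a-> n1, -a-> n2, -b-> n3, -b-> n4, -b-> n5
  n1 = (b.b.0 + (a.0 + (0 + 0))) | (0\{b} | b.b.0) ⊢ -a-> n6, -b-> n7, -b-> n8
  n2 = 0 | ((a.0)\{b} | b.b.0) ⊢ -a-> n6, -b-> n9
  n3 = ((0 + 0 + (0 + 0)) | a.0)\{a} ⊢ deadlocked
  n4 = (b.b.0 + (a.0 + (0 + 0))) | ((a.0)\{b} | b.0) ⊢ -a-> n7, -a-> n9, -b-> n10, -b-> n11
  n5 = b.0 | ((a.0)\{b} | b.b.0) ⊢ -a-> n8, -b-> n11, -b-> n2
  n6 = 0 | (0\{b} | b.b.0) ⊢ -b-> n12
  n7 = (b.b.0 + (a.0 + (0 + 0))) | (0\{b} | b.0) ⊢ -a-> n12, -b-> n13, -b-> n14
  n8 = b.0 | (0\{b} | b.b.0) ⊢ -b-> n14, -b-> n6
  n9 = 0 | ((a.0)\{b} | b.0) ⊢ -a-> n12, -b-> n15
  n10 = (b.b.0 + (a.0 + (0 + 0))) | ((a.0)\{b} | 0) ⊢ -a-> n13, -a-> n15, -b-> n16
  n11 = b.0 | ((a.0)\{b} | b.0) ⊢ -a-> n14, -b-> n16, -b-> n9
  n12 = 0 | (0\{b} | b.0) ⊢ -b-> n17
  n13 = (b.b.0 + (a.0 + (0 + 0))) | (0\{b} | 0) ⊢ -a-> n17, -b-> n18
  n14 = b.0 | (0\{b} | b.0) ⊢ -b-> n12, -b-> n18
  n15 = 0 | ((a.0)\{b} | 0) ⊢ -a-> n17
  n16 = b.0 | ((a.0)\{b} | 0) ⊢ -a-> n18, -b-> n15
  n17 = 0 | (0\{b} | 0) ⊢ deadlocked
  n18 = b.0 | (0\{b} | 0) ⊢ -b-> n17
Bisimilarity quotient blocks:
  B0 = {m0, n0}
  B1 = {m1, n1}
  B2 = {m14, m6, n14, n6}
  B3 = {m12, m18, n12, n18}
  B4 = {m17, m3, n17, n3}
  B5 = {m7, n7}
  B6 = {m13, n13}
  B7 = {m8, n8}
  B8 = {m4, n4}
  B9 = {m10, n10}
  B10 = {m15, n15}
  B11 = {m16, m9, n16, n9}
  B12 = {m11, m2, n11, n2}
  B13 = {m5, n5}
m0 ∈ B0, n0 ∈ B0 → same block

YES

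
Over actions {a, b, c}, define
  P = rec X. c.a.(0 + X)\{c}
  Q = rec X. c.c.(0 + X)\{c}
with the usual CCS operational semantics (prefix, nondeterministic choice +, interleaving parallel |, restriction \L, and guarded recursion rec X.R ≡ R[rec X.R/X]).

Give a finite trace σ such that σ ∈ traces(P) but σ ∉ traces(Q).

ca

Reachable graph of P (3 states):
  p0 = rec X. c.a.(0 + X)\{c} has moves ··c··> p1
  p1 = a.(0 + (rec X. c.a.(0 + X)\{c}))\{c} has moves ··a··> p2
  p2 = (0 + (rec X. c.a.(0 + X)\{c}))\{c} has moves ·
Reachable graph of Q (3 states):
  q0 = rec X. c.c.(0 + X)\{c} has moves ··c··> q1
  q1 = c.(0 + (rec X. c.c.(0 + X)\{c}))\{c} has moves ··c··> q2
  q2 = (0 + (rec X. c.c.(0 + X)\{c}))\{c} has moves ·
Run σ = ⟨ca⟩ on P: start {p0}
  [1] c ⇒ {p1}
  [2] a ⇒ {p2}
  P completes σ.
Run σ = ⟨ca⟩ on Q: start {q0}
  [1] c ⇒ {q1}
  [2] a ⇒ ∅  — Q cannot continue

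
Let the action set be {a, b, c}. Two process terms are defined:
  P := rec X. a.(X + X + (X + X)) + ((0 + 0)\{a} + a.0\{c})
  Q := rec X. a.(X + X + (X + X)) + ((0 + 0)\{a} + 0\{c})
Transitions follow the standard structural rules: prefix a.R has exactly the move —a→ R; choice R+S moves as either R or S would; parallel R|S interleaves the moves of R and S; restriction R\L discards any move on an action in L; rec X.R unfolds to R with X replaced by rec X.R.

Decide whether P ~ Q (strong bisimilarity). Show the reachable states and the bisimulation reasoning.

NO

Reachable graph of P (3 states):
  s0 = rec X. a.(X + X + (X + X)) + ((0 + 0)\{a} + a.0\{c}) has moves =a=> s1, =a=> s2
  s1 = (rec X. a.(X + X + (X + X)) + ((0 + 0)\{a} + a.0\{c})) + (rec X. a.(X + X + (X + X)) + ((0 + 0)\{a} + a.0\{c})) + ((rec X. a.(X + X + (X + X)) + ((0 + 0)\{a} + a.0\{c})) + (rec X. a.(X + X + (X + X)) + ((0 + 0)\{a} + a.0\{c}))) has moves =a=> s1, =a=> s2
  s2 = 0\{c} has moves ∅
Reachable graph of Q (2 states):
  t0 = rec X. a.(X + X + (X + X)) + ((0 + 0)\{a} + 0\{c}) has moves =a=> t1
  t1 = (rec X. a.(X + X + (X + X)) + ((0 + 0)\{a} + 0\{c})) + (rec X. a.(X + X + (X + X)) + ((0 + 0)\{a} + 0\{c})) + ((rec X. a.(X + X + (X + X)) + ((0 + 0)\{a} + 0\{c})) + (rec X. a.(X + X + (X + X)) + ((0 + 0)\{a} + 0\{c}))) has moves =a=> t1
Bisimilarity quotient blocks:
  B0 = {s0, s1}
  B1 = {s2}
  B2 = {t0, t1}
s0 ∈ B0, t0 ∈ B2 → different blocks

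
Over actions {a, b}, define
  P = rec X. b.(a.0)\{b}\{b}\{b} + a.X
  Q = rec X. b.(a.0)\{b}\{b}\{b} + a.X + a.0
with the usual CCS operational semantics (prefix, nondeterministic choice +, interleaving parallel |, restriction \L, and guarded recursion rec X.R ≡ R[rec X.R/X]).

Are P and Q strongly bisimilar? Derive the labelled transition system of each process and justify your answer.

Reachable graph of P (3 states):
  m0 = rec X. b.(a.0)\{b}\{b}\{b} + a.X :: —a→ m0, —b→ m1
  m1 = (a.0)\{b}\{b}\{b} :: —a→ m2
  m2 = 0\{b}\{b}\{b} :: (no moves)
Reachable graph of Q (4 states):
  n0 = rec X. b.(a.0)\{b}\{b}\{b} + a.X + a.0 :: —a→ n0, —a→ n1, —b→ n2
  n1 = 0 :: (no moves)
  n2 = (a.0)\{b}\{b}\{b} :: —a→ n3
  n3 = 0\{b}\{b}\{b} :: (no moves)
Partition-refinement fixed point:
  B0 = {m0}
  B1 = {m1, n2}
  B2 = {m2, n1, n3}
  B3 = {n0}
m0 ∈ B0, n0 ∈ B3 → different blocks

not bisimilar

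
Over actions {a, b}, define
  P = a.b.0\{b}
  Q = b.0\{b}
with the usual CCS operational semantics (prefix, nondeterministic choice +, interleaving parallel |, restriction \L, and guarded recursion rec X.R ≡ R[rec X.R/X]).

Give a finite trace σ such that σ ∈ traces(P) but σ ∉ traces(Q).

a

P's transition system — 3 states:
  m0 = a.b.0\{b} | =a=> m1
  m1 = b.0\{b} | =b=> m2
  m2 = 0\{b} | stopped
Q's transition system — 2 states:
  n0 = b.0\{b} | =b=> n1
  n1 = 0\{b} | stopped
Run σ = ⟨a⟩ on P: start {m0}
  step 1 (a): {m1}
  — P admits the full trace.
Run σ = ⟨a⟩ on Q: start {n0}
  step 1 (a): no successor for Q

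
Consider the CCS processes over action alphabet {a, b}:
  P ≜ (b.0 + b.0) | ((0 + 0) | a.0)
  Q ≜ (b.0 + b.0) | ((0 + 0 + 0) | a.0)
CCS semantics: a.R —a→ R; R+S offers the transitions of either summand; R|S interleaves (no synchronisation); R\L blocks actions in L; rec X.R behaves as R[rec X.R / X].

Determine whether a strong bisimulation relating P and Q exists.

P's transition system — 4 states:
  s0 = (b.0 + b.0) | ((0 + 0) | a.0) has moves --a--▸ s1, --b--▸ s2
  s1 = (b.0 + b.0) | ((0 + 0) | 0) has moves --b--▸ s3
  s2 = 0 | ((0 + 0) | a.0) has moves --a--▸ s3
  s3 = 0 | ((0 + 0) | 0) has moves deadlocked
Q's transition system — 4 states:
  t0 = (b.0 + b.0) | ((0 + 0 + 0) | a.0) has moves --a--▸ t1, --b--▸ t2
  t1 = (b.0 + b.0) | ((0 + 0 + 0) | 0) has moves --b--▸ t3
  t2 = 0 | ((0 + 0 + 0) | a.0) has moves --a--▸ t3
  t3 = 0 | ((0 + 0 + 0) | 0) has moves deadlocked
Bisimilarity quotient blocks:
  B0 = {s0, t0}
  B1 = {s1, t1}
  B2 = {s3, t3}
  B3 = {s2, t2}
s0 ∈ B0, t0 ∈ B0 → same block

YES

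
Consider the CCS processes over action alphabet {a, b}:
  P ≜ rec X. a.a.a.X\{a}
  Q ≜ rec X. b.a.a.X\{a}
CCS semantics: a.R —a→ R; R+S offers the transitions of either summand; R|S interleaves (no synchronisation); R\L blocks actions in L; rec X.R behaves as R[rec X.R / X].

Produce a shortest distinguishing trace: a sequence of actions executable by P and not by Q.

a

P's transition system — 4 states:
  s0 = rec X. a.a.a.X\{a} → —a→ s1
  s1 = a.a.(rec X. a.a.a.X\{a})\{a} → —a→ s2
  s2 = a.(rec X. a.a.a.X\{a})\{a} → —a→ s3
  s3 = (rec X. a.a.a.X\{a})\{a} → (no moves)
Q's transition system — 5 states:
  t0 = rec X. b.a.a.X\{a} → —b→ t1
  t1 = a.a.(rec X. b.a.a.X\{a})\{a} → —a→ t2
  t2 = a.(rec X. b.a.a.X\{a})\{a} → —a→ t3
  t3 = (rec X. b.a.a.X\{a})\{a} → —b→ t4
  t4 = (a.a.(rec X. b.a.a.X\{a})\{a})\{a} → (no moves)
Trace ⟨a⟩ through P, begin at {s0}:
  after a @ step 1: {s1}
  ✓ P
Trace ⟨a⟩ through Q, begin at {t0}:
  after a @ step 1: ∅ (Q stuck)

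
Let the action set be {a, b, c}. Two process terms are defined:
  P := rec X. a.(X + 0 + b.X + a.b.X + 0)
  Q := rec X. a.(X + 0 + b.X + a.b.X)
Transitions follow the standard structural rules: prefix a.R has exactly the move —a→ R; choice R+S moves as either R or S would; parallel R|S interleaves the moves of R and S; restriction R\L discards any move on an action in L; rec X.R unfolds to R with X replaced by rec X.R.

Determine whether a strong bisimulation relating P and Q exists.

LTS(P): 3 reachable states
  u0 = rec X. a.(X + 0 + b.X + a.b.X + 0) has moves --a--▸ u1
  u1 = (rec X. a.(X + 0 + b.X + a.b.X + 0)) + 0 + b.(rec X. a.(X + 0 + b.X + a.b.X + 0)) + a.b.(rec X. a.(X + 0 + b.X + a.b.X + 0)) + 0 has moves --a--▸ u1, --a--▸ u2, --b--▸ u0
  u2 = b.(rec X. a.(X + 0 + b.X + a.b.X + 0)) has moves --b--▸ u0
LTS(Q): 3 reachable states
  v0 = rec X. a.(X + 0 + b.X + a.b.X) has moves --a--▸ v1
  v1 = (rec X. a.(X + 0 + b.X + a.b.X)) + 0 + b.(rec X. a.(X + 0 + b.X + a.b.X)) + a.b.(rec X. a.(X + 0 + b.X + a.b.X)) has moves --a--▸ v1, --a--▸ v2, --b--▸ v0
  v2 = b.(rec X. a.(X + 0 + b.X + a.b.X)) has moves --b--▸ v0
Partition-refinement fixed point:
  B0 = {u0, v0}
  B1 = {u1, v1}
  B2 = {u2, v2}
u0 ∈ B0, v0 ∈ B0 → same block

bisimilar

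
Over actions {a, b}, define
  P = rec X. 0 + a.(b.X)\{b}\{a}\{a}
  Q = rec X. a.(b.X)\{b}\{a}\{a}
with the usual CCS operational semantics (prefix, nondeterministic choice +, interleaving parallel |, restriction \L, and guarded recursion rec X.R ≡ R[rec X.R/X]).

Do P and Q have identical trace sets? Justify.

traces(P) = traces(Q)

LTS(P): 2 reachable states
  p0 = rec X. 0 + a.(b.X)\{b}\{a}\{a} has moves —a→ p1
  p1 = (b.(rec X. 0 + a.(b.X)\{b}\{a}\{a}))\{b}\{a}\{a} has moves deadlocked
LTS(Q): 2 reachable states
  q0 = rec X. a.(b.X)\{b}\{a}\{a} has moves —a→ q1
  q1 = (b.(rec X. a.(b.X)\{b}\{a}\{a}))\{b}\{a}\{a} has moves deadlocked
Bisimilarity quotient blocks:
  B0 = {p0, q0}
  B1 = {p1, q1}
p0 ∈ B0, q0 ∈ B0 → same block
Bisimilar ⇒ trace-equivalent.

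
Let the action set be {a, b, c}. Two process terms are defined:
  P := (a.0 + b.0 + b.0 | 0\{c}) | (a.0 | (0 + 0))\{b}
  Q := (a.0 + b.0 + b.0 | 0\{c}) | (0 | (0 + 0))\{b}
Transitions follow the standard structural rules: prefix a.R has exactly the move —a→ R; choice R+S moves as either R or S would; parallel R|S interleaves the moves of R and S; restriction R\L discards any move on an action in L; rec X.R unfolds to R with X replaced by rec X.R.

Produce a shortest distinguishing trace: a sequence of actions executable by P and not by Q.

Reachable graph of P (6 states):
  u0 = (a.0 + b.0 + b.0 | 0\{c}) | (a.0 | (0 + 0))\{b} → --a--▸ u1, --a--▸ u2, --b--▸ u2, --b--▸ u3
  u1 = (a.0 + b.0 + b.0 | 0\{c}) | (0 | (0 + 0))\{b} → --a--▸ u4, --b--▸ u4, --b--▸ u5
  u2 = 0 | (a.0 | (0 + 0))\{b} → --a--▸ u4
  u3 = 0 | 0\{c} | (a.0 | (0 + 0))\{b} → --a--▸ u5
  u4 = 0 | (0 | (0 + 0))\{b} → deadlocked
  u5 = 0 | 0\{c} | (0 | (0 + 0))\{b} → deadlocked
Reachable graph of Q (3 states):
  v0 = (a.0 + b.0 + b.0 | 0\{c}) | (0 | (0 + 0))\{b} → --a--▸ v1, --b--▸ v1, --b--▸ v2
  v1 = 0 | (0 | (0 + 0))\{b} → deadlocked
  v2 = 0 | 0\{c} | (0 | (0 + 0))\{b} → deadlocked
Trace ⟨aa⟩ through P, begin at {u0}:
  after a @ step 1: {u1, u2}
  after a @ step 2: {u4}
  ✓ P
Trace ⟨aa⟩ through Q, begin at {v0}:
  after a @ step 1: {v1}
  after a @ step 2: no successor for Q

aa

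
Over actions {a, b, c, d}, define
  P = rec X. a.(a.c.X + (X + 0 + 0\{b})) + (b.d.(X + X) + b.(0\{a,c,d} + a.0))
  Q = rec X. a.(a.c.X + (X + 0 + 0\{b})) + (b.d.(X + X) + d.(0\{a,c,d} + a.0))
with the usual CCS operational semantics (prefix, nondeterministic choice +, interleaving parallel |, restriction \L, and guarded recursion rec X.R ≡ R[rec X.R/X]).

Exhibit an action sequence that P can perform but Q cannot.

ba

Reachable graph of P (7 states):
  s0 = rec X. a.(a.c.X + (X + 0 + 0\{b})) + (b.d.(X + X) + b.(0\{a,c,d} + a.0)) :: —a→ s1, —b→ s2, —b→ s3
  s1 = a.c.(rec X. a.(a.c.X + (X + 0 + 0\{b})) + (b.d.(X + X) + b.(0\{a,c,d} + a.0))) + ((rec X. a.(a.c.X + (X + 0 + 0\{b})) + (b.d.(X + X) + b.(0\{a,c,d} + a.0))) + 0 + 0\{b}) :: —a→ s1, —a→ s4, —b→ s2, —b→ s3
  s2 = 0\{a,c,d} + a.0 :: —a→ s5
  s3 = d.((rec X. a.(a.c.X + (X + 0 + 0\{b})) + (b.d.(X + X) + b.(0\{a,c,d} + a.0))) + (rec X. a.(a.c.X + (X + 0 + 0\{b})) + (b.d.(X + X) + b.(0\{a,c,d} + a.0)))) :: —d→ s6
  s4 = c.(rec X. a.(a.c.X + (X + 0 + 0\{b})) + (b.d.(X + X) + b.(0\{a,c,d} + a.0))) :: —c→ s0
  s5 = 0 :: deadlocked
  s6 = (rec X. a.(a.c.X + (X + 0 + 0\{b})) + (b.d.(X + X) + b.(0\{a,c,d} + a.0))) + (rec X. a.(a.c.X + (X + 0 + 0\{b})) + (b.d.(X + X) + b.(0\{a,c,d} + a.0))) :: —a→ s1, —b→ s2, —b→ s3
Reachable graph of Q (7 states):
  t0 = rec X. a.(a.c.X + (X + 0 + 0\{b})) + (b.d.(X + X) + d.(0\{a,c,d} + a.0)) :: —a→ t1, —b→ t2, —d→ t3
  t1 = a.c.(rec X. a.(a.c.X + (X + 0 + 0\{b})) + (b.d.(X + X) + d.(0\{a,c,d} + a.0))) + ((rec X. a.(a.c.X + (X + 0 + 0\{b})) + (b.d.(X + X) + d.(0\{a,c,d} + a.0))) + 0 + 0\{b}) :: —a→ t1, —a→ t4, —b→ t2, —d→ t3
  t2 = d.((rec X. a.(a.c.X + (X + 0 + 0\{b})) + (b.d.(X + X) + d.(0\{a,c,d} + a.0))) + (rec X. a.(a.c.X + (X + 0 + 0\{b})) + (b.d.(X + X) + d.(0\{a,c,d} + a.0)))) :: —d→ t5
  t3 = 0\{a,c,d} + a.0 :: —a→ t6
  t4 = c.(rec X. a.(a.c.X + (X + 0 + 0\{b})) + (b.d.(X + X) + d.(0\{a,c,d} + a.0))) :: —c→ t0
  t5 = (rec X. a.(a.c.X + (X + 0 + 0\{b})) + (b.d.(X + X) + d.(0\{a,c,d} + a.0))) + (rec X. a.(a.c.X + (X + 0 + 0\{b})) + (b.d.(X + X) + d.(0\{a,c,d} + a.0))) :: —a→ t1, —b→ t2, —d→ t3
  t6 = 0 :: deadlocked
Run σ = ⟨ba⟩ on P: start {s0}
  after b @ step 1: {s2, s3}
  after a @ step 2: {s5}
  P completes σ.
Run σ = ⟨ba⟩ on Q: start {t0}
  after b @ step 1: {t2}
  after a @ step 2: no successor for Q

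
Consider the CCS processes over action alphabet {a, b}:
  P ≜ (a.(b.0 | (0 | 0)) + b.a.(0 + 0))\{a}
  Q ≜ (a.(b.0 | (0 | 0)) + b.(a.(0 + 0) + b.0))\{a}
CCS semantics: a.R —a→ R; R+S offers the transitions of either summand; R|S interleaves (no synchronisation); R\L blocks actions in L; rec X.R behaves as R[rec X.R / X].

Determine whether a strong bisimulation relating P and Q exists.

P's transition system — 2 states:
  m0 = (a.(b.0 | (0 | 0)) + b.a.(0 + 0))\{a} ⊢ —b→ m1
  m1 = (a.(0 + 0))\{a} ⊢ ∅
Q's transition system — 3 states:
  n0 = (a.(b.0 | (0 | 0)) + b.(a.(0 + 0) + b.0))\{a} ⊢ —b→ n1
  n1 = (a.(0 + 0) + b.0)\{a} ⊢ —b→ n2
  n2 = 0\{a} ⊢ ∅
Bisimilarity quotient blocks:
  B0 = {m0, n1}
  B1 = {m1, n2}
  B2 = {n0}
m0 ∈ B0, n0 ∈ B2 → different blocks

NO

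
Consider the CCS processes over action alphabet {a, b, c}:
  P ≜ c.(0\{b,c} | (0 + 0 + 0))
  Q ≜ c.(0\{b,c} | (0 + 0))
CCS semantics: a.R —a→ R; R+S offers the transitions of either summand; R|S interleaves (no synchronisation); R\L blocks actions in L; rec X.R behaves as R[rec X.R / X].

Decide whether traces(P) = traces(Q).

YES

Reachable graph of P (2 states):
  m0 = c.(0\{b,c} | (0 + 0 + 0)) ⊢ --c--▸ m1
  m1 = 0\{b,c} | (0 + 0 + 0) ⊢ (no moves)
Reachable graph of Q (2 states):
  n0 = c.(0\{b,c} | (0 + 0)) ⊢ --c--▸ n1
  n1 = 0\{b,c} | (0 + 0) ⊢ (no moves)
Coarsest stable partition (strong bisimilarity classes):
  B0 = {m0, n0}
  B1 = {m1, n1}
m0 ∈ B0, n0 ∈ B0 → same block
Bisimilar ⇒ trace-equivalent.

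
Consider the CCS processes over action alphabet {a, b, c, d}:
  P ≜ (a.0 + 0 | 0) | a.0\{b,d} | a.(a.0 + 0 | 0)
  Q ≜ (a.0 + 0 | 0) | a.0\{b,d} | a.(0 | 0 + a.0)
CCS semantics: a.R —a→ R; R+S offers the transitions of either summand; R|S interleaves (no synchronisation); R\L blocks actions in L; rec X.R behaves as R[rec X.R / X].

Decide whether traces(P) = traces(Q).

P's transition system — 12 states:
  p0 = (a.0 + 0 | 0) | a.0\{b,d} | a.(a.0 + 0 | 0) ⊢ --a--▸ p1, --a--▸ p2, --a--▸ p3
  p1 = (a.0 + 0 | 0) | 0\{b,d} | a.(a.0 + 0 | 0) ⊢ --a--▸ p4, --a--▸ p5
  p2 = (a.0 + 0 | 0) | a.0\{b,d} | (a.0 + 0 | 0) ⊢ --a--▸ p4, --a--▸ p6, --a--▸ p7
  p3 = 0 | a.0\{b,d} | a.(a.0 + 0 | 0) ⊢ --a--▸ p5, --a--▸ p7
  p4 = (a.0 + 0 | 0) | 0\{b,d} | (a.0 + 0 | 0) ⊢ --a--▸ p8, --a--▸ p9
  p5 = 0 | 0\{b,d} | a.(a.0 + 0 | 0) ⊢ --a--▸ p9
  p6 = (a.0 + 0 | 0) | a.0\{b,d} | 0 ⊢ --a--▸ p10, --a--▸ p8
  p7 = 0 | a.0\{b,d} | (a.0 + 0 | 0) ⊢ --a--▸ p10, --a--▸ p9
  p8 = (a.0 + 0 | 0) | 0\{b,d} | 0 ⊢ --a--▸ p11
  p9 = 0 | 0\{b,d} | (a.0 + 0 | 0) ⊢ --a--▸ p11
  p10 = 0 | a.0\{b,d} | 0 ⊢ --a--▸ p11
  p11 = 0 | 0\{b,d} | 0 ⊢ stopped
Q's transition system — 12 states:
  q0 = (a.0 + 0 | 0) | a.0\{b,d} | a.(0 | 0 + a.0) ⊢ --a--▸ q1, --a--▸ q2, --a--▸ q3
  q1 = (a.0 + 0 | 0) | 0\{b,d} | a.(0 | 0 + a.0) ⊢ --a--▸ q4, --a--▸ q5
  q2 = (a.0 + 0 | 0) | a.0\{b,d} | (0 | 0 + a.0) ⊢ --a--▸ q4, --a--▸ q6, --a--▸ q7
  q3 = 0 | a.0\{b,d} | a.(0 | 0 + a.0) ⊢ --a--▸ q5, --a--▸ q7
  q4 = (a.0 + 0 | 0) | 0\{b,d} | (0 | 0 + a.0) ⊢ --a--▸ q8, --a--▸ q9
  q5 = 0 | 0\{b,d} | a.(0 | 0 + a.0) ⊢ --a--▸ q9
  q6 = (a.0 + 0 | 0) | a.0\{b,d} | 0 ⊢ --a--▸ q10, --a--▸ q8
  q7 = 0 | a.0\{b,d} | (0 | 0 + a.0) ⊢ --a--▸ q10, --a--▸ q9
  q8 = (a.0 + 0 | 0) | 0\{b,d} | 0 ⊢ --a--▸ q11
  q9 = 0 | 0\{b,d} | (0 | 0 + a.0) ⊢ --a--▸ q11
  q10 = 0 | a.0\{b,d} | 0 ⊢ --a--▸ q11
  q11 = 0 | 0\{b,d} | 0 ⊢ stopped
Partition-refinement fixed point:
  B0 = {p0, q0}
  B1 = {p1, p2, p3, q1, q2, q3}
  B2 = {p4, p5, p6, p7, q4, q5, q6, q7}
  B3 = {p10, p8, p9, q10, q8, q9}
  B4 = {p11, q11}
p0 ∈ B0, q0 ∈ B0 → same block
Bisimilar ⇒ trace-equivalent.

YES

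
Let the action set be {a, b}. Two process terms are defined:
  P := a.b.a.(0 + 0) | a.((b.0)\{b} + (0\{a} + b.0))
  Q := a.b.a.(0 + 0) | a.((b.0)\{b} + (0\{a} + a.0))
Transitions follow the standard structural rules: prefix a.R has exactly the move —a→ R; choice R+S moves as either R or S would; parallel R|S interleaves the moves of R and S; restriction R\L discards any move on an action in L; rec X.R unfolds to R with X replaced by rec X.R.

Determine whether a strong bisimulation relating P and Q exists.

NO

LTS(P): 12 reachable states
  m0 = a.b.a.(0 + 0) | a.((b.0)\{b} + (0\{a} + b.0)) → ··a··> m1, ··a··> m2
  m1 = a.b.a.(0 + 0) | ((b.0)\{b} + (0\{a} + b.0)) → ··a··> m3, ··b··> m4
  m2 = b.a.(0 + 0) | a.((b.0)\{b} + (0\{a} + b.0)) → ··a··> m3, ··b··> m5
  m3 = b.a.(0 + 0) | ((b.0)\{b} + (0\{a} + b.0)) → ··b··> m6, ··b··> m7
  m4 = a.b.a.(0 + 0) | 0 → ··a··> m7
  m5 = a.(0 + 0) | a.((b.0)\{b} + (0\{a} + b.0)) → ··a··> m6, ··a··> m8
  m6 = a.(0 + 0) | ((b.0)\{b} + (0\{a} + b.0)) → ··a··> m9, ··b··> m10
  m7 = b.a.(0 + 0) | 0 → ··b··> m10
  m8 = (0 + 0) | a.((b.0)\{b} + (0\{a} + b.0)) → ··a··> m9
  m9 = (0 + 0) | ((b.0)\{b} + (0\{a} + b.0)) → ··b··> m11
  m10 = a.(0 + 0) | 0 → ··a··> m11
  m11 = (0 + 0) | 0 → ∅
LTS(Q): 12 reachable states
  n0 = a.b.a.(0 + 0) | a.((b.0)\{b} + (0\{a} + a.0)) → ··a··> n1, ··a··> n2
  n1 = a.b.a.(0 + 0) | ((b.0)\{b} + (0\{a} + a.0)) → ··a··> n3, ··a··> n4
  n2 = b.a.(0 + 0) | a.((b.0)\{b} + (0\{a} + a.0)) → ··a··> n4, ··b··> n5
  n3 = a.b.a.(0 + 0) | 0 → ··a··> n6
  n4 = b.a.(0 + 0) | ((b.0)\{b} + (0\{a} + a.0)) → ··a··> n6, ··b··> n7
  n5 = a.(0 + 0) | a.((b.0)\{b} + (0\{a} + a.0)) → ··a··> n7, ··a··> n8
  n6 = b.a.(0 + 0) | 0 → ··b··> n9
  n7 = a.(0 + 0) | ((b.0)\{b} + (0\{a} + a.0)) → ··a··> n10, ··a··> n9
  n8 = (0 + 0) | a.((b.0)\{b} + (0\{a} + a.0)) → ··a··> n10
  n9 = a.(0 + 0) | 0 → ··a··> n11
  n10 = (0 + 0) | ((b.0)\{b} + (0\{a} + a.0)) → ··a··> n11
  n11 = (0 + 0) | 0 → ∅
Partition-refinement fixed point:
  B0 = {m0}
  B1 = {m1}
  B2 = {m3}
  B3 = {m6}
  B4 = {m9}
  B5 = {m11, n11}
  B6 = {m10, n10, n9}
  B7 = {m7, n6}
  B8 = {m4, n3}
  B9 = {m2}
  B10 = {m5}
  B11 = {m8}
  B12 = {n0}
  B13 = {n1}
  B14 = {n4}
  B15 = {n7, n8}
  B16 = {n2}
  B17 = {n5}
m0 ∈ B0, n0 ∈ B12 → different blocks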